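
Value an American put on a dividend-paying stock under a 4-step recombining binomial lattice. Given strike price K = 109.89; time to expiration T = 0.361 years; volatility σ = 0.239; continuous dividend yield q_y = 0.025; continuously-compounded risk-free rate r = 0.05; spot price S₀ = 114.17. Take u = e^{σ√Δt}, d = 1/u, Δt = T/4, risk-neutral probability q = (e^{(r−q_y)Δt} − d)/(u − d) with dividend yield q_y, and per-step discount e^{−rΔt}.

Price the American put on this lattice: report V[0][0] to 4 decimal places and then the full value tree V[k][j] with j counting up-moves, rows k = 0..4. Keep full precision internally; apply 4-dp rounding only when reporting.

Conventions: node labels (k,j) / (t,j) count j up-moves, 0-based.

Δt=0.09025, u=1.07444, d=0.93072, q=0.49777, disc=e^(-rΔt)=0.99550
k=4 terminal: V=max(K-S,0) → 24.2210 10.9919 0.0000 0.0000 0.0000
k=3: j=0 S=92.0461 intr=17.8439 cont=17.5565 V=17.8439[EX]; j=1 S=106.2600 intr=3.6300 cont=5.4956 V=5.4956[hold]; j=2 S=122.6688 intr=0.0000 cont=0.0000 V=0.0000[hold]; j=3 S=141.6115 intr=0.0000 cont=0.0000 V=0.0000[hold]
k=2: j=0 S=98.8981 intr=10.9919 cont=11.6445 V=11.6445[hold]; j=1 S=114.1700 intr=0.0000 cont=2.7476 V=2.7476[hold]; j=2 S=131.8003 intr=0.0000 cont=0.0000 V=0.0000[hold]
k=1: j=0 S=106.2600 intr=3.6300 cont=7.1834 V=7.1834[hold]; j=1 S=122.6688 intr=0.0000 cont=1.3737 V=1.3737[hold]
k=0: j=0 S=114.1700 intr=0.0000 cont=4.2722 V=4.2722[hold]

price = 4.2722
tree:
4.2722
7.1834 1.3737
11.6445 2.7476 0.0000
17.8439 5.4956 0.0000 0.0000
24.2210 10.9919 0.0000 0.0000 0.0000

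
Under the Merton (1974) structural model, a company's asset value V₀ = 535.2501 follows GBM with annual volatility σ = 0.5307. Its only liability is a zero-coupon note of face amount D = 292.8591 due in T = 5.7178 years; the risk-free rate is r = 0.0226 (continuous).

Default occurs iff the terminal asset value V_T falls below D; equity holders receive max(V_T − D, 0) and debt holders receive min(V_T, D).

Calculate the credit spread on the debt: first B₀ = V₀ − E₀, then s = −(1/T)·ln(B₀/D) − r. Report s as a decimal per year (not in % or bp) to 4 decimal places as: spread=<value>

spread=0.0595

Apply the equity-as-call identities (strike 292.8591, horizon 5.7178 years):
d₁ = [ln(V₀/D) + (r + σ²/2)T] / (σ√T)
   = [ln(535.2501/292.8591) + (0.0226 + 0.5·0.5307²)·5.7178] / (0.5307·√5.7178)
   = [0.603043 + 0.934410] / 1.269006 = 1.211541
d₂ = d₁ − σ√T = 1.211541 − 1.269006 = -0.057465
N(d₁) = 0.887156,  N(d₂) = 0.477088,  e^(−rT) = 0.878779
E₀ = V₀·N(d₁) − D·e^(−rT)·N(d₂)
   = 535.2501·0.887156 − 292.8591·0.878779·0.477088 = 352.067864
B₀ = V₀ − E₀ = 535.2501 − 352.067864 = 183.182236
spread = −(1/T)·ln(B₀/D) − r = −(1/5.7178)·ln(183.182236/292.8591) − 0.0226 = 0.05946130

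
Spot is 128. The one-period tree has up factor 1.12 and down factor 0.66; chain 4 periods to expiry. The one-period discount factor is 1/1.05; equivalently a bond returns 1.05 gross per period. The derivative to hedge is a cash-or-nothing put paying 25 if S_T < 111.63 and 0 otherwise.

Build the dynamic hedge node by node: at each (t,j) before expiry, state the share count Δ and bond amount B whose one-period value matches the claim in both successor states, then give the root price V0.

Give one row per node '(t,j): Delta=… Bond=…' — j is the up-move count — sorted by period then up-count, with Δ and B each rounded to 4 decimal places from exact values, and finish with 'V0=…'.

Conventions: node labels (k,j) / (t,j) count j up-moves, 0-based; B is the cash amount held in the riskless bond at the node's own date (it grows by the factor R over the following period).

Since d<R<u, set p* = (R−d)/(u−d) = 0.8478; price each node as the discounted p*-expectation of its children.
Expiry values: V(4,0)=25.0000, V(4,1)=25.0000, V(4,2)=25.0000, V(4,3)=0.0000, V(4,4)=0.0000
Node (3,0) S=36.7995: V=(p*·25.0000+(1−p*)·25.0000)/1.05=23.8095; Δ=(25.0000−25.0000)/(41.2154−24.2877)=0.0000; B=V−Δ·S=23.8095
Node (3,1) S=62.4476: V=(p*·25.0000+(1−p*)·25.0000)/1.05=23.8095; Δ=(25.0000−25.0000)/(69.9413−41.2154)=0.0000; B=V−Δ·S=23.8095
Node (3,2) S=105.9717: V=(p*·0.0000+(1−p*)·25.0000)/1.05=3.6232; Δ=(0.0000−25.0000)/(118.6883−69.9413)=-0.5129; B=V−Δ·S=57.9710
Node (3,3) S=179.8308: V=(p*·0.0000+(1−p*)·0.0000)/1.05=0.0000; Δ=(0.0000−0.0000)/(201.4105−118.6883)=0.0000; B=V−Δ·S=0.0000
Node (2,0) S=55.7568: V=(p*·23.8095+(1−p*)·23.8095)/1.05=22.6757; Δ=(23.8095−23.8095)/(62.4476−36.7995)=0.0000; B=V−Δ·S=22.6757
Node (2,1) S=94.6176: V=(p*·3.6232+(1−p*)·23.8095)/1.05=6.3762; Δ=(3.6232−23.8095)/(105.9717−62.4476)=-0.4638; B=V−Δ·S=50.2595
Node (2,2) S=160.5632: V=(p*·0.0000+(1−p*)·3.6232)/1.05=0.5251; Δ=(0.0000−3.6232)/(179.8308−105.9717)=-0.0491; B=V−Δ·S=8.4016
Node (1,0) S=84.4800: V=(p*·6.3762+(1−p*)·22.6757)/1.05=8.4348; Δ=(6.3762−22.6757)/(94.6176−55.7568)=-0.4194; B=V−Δ·S=43.8686
Node (1,1) S=143.3600: V=(p*·0.5251+(1−p*)·6.3762)/1.05=1.3481; Δ=(0.5251−6.3762)/(160.5632−94.6176)=-0.0887; B=V−Δ·S=14.0679
Node (0,0) S=128.0000: V=(p*·1.3481+(1−p*)·8.4348)/1.05=2.3110; Δ=(1.3481−8.4348)/(143.3600−84.4800)=-0.1204; B=V−Δ·S=17.7169
Check: Δ(0,0)·S0 + B(0,0) = 2.3110 = V0.

(0,0): Delta=-0.1204 Bond=17.7169
(1,0): Delta=-0.4194 Bond=43.8686
(1,1): Delta=-0.0887 Bond=14.0679
(2,0): Delta=0.0000 Bond=22.6757
(2,1): Delta=-0.4638 Bond=50.2595
(2,2): Delta=-0.0491 Bond=8.4016
(3,0): Delta=0.0000 Bond=23.8095
(3,1): Delta=0.0000 Bond=23.8095
(3,2): Delta=-0.5129 Bond=57.9710
(3,3): Delta=0.0000 Bond=0.0000
V0=2.3110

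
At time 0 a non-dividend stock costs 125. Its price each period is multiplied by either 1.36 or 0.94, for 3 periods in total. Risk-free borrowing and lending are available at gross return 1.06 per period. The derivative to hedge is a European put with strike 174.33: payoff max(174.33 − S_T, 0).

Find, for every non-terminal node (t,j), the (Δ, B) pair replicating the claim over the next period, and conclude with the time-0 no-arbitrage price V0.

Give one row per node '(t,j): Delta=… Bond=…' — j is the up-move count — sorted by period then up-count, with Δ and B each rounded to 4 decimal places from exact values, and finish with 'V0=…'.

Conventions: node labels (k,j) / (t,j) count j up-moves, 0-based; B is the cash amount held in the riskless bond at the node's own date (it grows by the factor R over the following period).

Risk-neutral probability p* = (R−d)/(u−d) = (1.06−0.94)/(1.36−0.94) = 0.2857.
At maturity the claim pays: V(3,0)=70.5070, V(3,1)=24.1180, V(3,2)=0.0000, V(3,3)=0.0000
  t=2,j=0: stock 110.4500 → up 150.2120 (V=24.1180), down 103.8230 (V=70.5070). Price 54.0123; hedge Δ=-1.0000, bond B=164.4623.
  t=2,j=1: stock 159.8000 → up 217.3280 (V=0.0000), down 150.2120 (V=24.1180). Price 16.2520; hedge Δ=-0.3593, bond B=73.6758.
  t=2,j=2: stock 231.2000 → up 314.4320 (V=0.0000), down 217.3280 (V=0.0000). Price 0.0000; hedge Δ=0.0000, bond B=0.0000.
  t=1,j=0: stock 117.5000 → up 159.8000 (V=16.2520), down 110.4500 (V=54.0123). Price 40.7770; hedge Δ=-0.7652, bond B=130.6823.
  t=1,j=1: stock 170.0000 → up 231.2000 (V=0.0000), down 159.8000 (V=16.2520). Price 10.9515; hedge Δ=-0.2276, bond B=49.6468.
  t=0,j=0: stock 125.0000 → up 170.0000 (V=10.9515), down 117.5000 (V=40.7770). Price 30.4297; hedge Δ=-0.5681, bond B=101.4428.
Check: Δ(0,0)·S0 + B(0,0) = 30.4297 = V0.

(0,0): Delta=-0.5681 Bond=101.4428
(1,0): Delta=-0.7652 Bond=130.6823
(1,1): Delta=-0.2276 Bond=49.6468
(2,0): Delta=-1.0000 Bond=164.4623
(2,1): Delta=-0.3593 Bond=73.6758
(2,2): Delta=0.0000 Bond=0.0000
V0=30.4297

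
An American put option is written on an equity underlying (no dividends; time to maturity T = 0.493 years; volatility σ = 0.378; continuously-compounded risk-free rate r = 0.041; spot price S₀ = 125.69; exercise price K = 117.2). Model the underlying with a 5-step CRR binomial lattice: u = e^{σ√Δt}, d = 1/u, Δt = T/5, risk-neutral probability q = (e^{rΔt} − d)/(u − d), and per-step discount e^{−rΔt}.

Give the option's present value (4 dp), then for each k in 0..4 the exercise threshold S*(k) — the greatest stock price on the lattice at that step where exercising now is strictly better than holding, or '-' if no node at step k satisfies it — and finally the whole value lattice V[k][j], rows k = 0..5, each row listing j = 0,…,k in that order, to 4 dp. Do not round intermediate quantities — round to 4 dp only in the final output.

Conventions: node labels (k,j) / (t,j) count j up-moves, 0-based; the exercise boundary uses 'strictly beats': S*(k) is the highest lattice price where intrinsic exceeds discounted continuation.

params: Δt=0.09860 u=1.12603 d=0.88808 q=0.48739 e^(-rΔt)=0.99597
t_5 payoffs: 47.7681 29.1649 5.5773 0.0000 0.0000 0.0000
t_4: node(4,0) S=78.1821 payoff=39.0179 vs cont=38.5450 → 39.0179 [stop]  node(4,1) S=99.1298 payoff=18.0702 vs cont=17.5974 → 18.0702 [stop]  node(4,2) S=125.6900 payoff=0.0000 vs cont=2.8475 → 2.8475 [wait]  node(4,3) S=159.3666 payoff=0.0000 vs cont=0.0000 → 0.0000 [wait]  node(4,4) S=202.0664 payoff=0.0000 vs cont=0.0000 → 0.0000 [wait]  ⇒ S*(4)=99.1298
t_3: node(3,0) S=88.0351 payoff=29.1649 vs cont=28.6921 → 29.1649 [stop]  node(3,1) S=111.6227 payoff=5.5773 vs cont=10.6079 → 10.6079 [wait]  node(3,2) S=141.5302 payoff=0.0000 vs cont=1.4538 → 1.4538 [wait]  node(3,3) S=179.4509 payoff=0.0000 vs cont=0.0000 → 0.0000 [wait]  ⇒ S*(3)=88.0351
t_2: node(2,0) S=99.1298 payoff=18.0702 vs cont=20.0393 → 20.0393 [wait]  node(2,1) S=125.6900 payoff=0.0000 vs cont=6.1215 → 6.1215 [wait]  node(2,2) S=159.3666 payoff=0.0000 vs cont=0.7422 → 0.7422 [wait]  ⇒ S*(2)=-
t_1: node(1,0) S=111.6227 payoff=5.5773 vs cont=13.2025 → 13.2025 [wait]  node(1,1) S=141.5302 payoff=0.0000 vs cont=3.4856 → 3.4856 [wait]  ⇒ S*(1)=-
t_0: node(0,0) S=125.6900 payoff=0.0000 vs cont=8.4325 → 8.4325 [wait]  ⇒ S*(0)=-

price = 8.4325
boundary = - - - 88.0351 99.1298
tree:
8.4325
13.2025 3.4856
20.0393 6.1215 0.7422
29.1649 10.6079 1.4538 0.0000
39.0179 18.0702 2.8475 0.0000 0.0000
47.7681 29.1649 5.5773 0.0000 0.0000 0.0000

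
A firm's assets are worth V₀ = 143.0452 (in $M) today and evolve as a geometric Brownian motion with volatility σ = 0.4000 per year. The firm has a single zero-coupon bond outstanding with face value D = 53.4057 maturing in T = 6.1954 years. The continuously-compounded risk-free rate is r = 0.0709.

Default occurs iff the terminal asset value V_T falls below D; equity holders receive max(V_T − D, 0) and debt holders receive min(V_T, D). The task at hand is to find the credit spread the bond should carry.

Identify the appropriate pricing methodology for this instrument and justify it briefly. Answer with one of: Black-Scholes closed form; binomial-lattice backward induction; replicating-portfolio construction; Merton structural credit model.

framework: Merton structural credit model

Key observation: with the firm-asset dynamics (V₀ = 143.0452) and a single zero-coupon liability of face 53.4057 given, debt value, spread, and default probability all derive from the option view of the balance sheet.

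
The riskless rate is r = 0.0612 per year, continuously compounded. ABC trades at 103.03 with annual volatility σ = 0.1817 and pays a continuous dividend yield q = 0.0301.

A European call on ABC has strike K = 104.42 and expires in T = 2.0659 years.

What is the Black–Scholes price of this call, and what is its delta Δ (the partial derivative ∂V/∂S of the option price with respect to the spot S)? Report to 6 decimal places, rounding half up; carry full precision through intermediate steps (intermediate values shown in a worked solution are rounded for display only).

σ√T = 0.1817·√2.0659 = 0.261162
d₁ = (ln(S/K) + (r−q+σ²/2)T) / (σ√T) = (ln(103.03/104.42) + (0.0612−0.0301+0.1817²/2)·2.0659) / 0.261162 = (-0.013401 + 0.098352) / 0.261162 = 0.325282
d₂ = d₁ − σ√T = 0.325282 − 0.261162 = 0.064120
e^{−rT} = 0.881233
e^{−qT} = 0.939710
N(d₁) = 0.627516,  N(d₂) = 0.525563
Call price V = S·e^{−qT}·N(d₁) − K·e^{−rT}·N(d₂) = 60.755083 − 48.361422 = 12.393661
Δ = e^{−qT}·N(d₁) = 0.589683

price = 12.393661
Δ = 0.589683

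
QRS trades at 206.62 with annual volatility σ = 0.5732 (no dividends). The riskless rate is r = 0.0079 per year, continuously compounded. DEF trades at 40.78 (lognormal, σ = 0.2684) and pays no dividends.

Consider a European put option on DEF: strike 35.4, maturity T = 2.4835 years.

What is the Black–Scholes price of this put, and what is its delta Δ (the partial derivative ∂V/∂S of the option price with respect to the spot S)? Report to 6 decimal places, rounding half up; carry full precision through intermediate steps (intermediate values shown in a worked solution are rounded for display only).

σ√T = 0.2684·√2.4835 = 0.422975
d₁ = (ln(S/K) + (r+σ²/2)T) / (σ√T) = (ln(40.78/35.4) + (0.0079+0.2684²/2)·2.4835) / 0.422975 = (0.141480 + 0.109074) / 0.422975 = 0.592360
d₂ = d₁ − σ√T = 0.592360 − 0.422975 = 0.169385
e^{−rT} = 0.980572
N(−d₁) = 0.276805,  N(−d₂) = 0.432747
Put price V = K·e^{−rT}·N(−d₂) − S·N(−d₁) = 15.021608 − 11.288096 = 3.733512
Δ = −N(−d₁) = -0.276805

price = 3.733512
Δ = -0.276805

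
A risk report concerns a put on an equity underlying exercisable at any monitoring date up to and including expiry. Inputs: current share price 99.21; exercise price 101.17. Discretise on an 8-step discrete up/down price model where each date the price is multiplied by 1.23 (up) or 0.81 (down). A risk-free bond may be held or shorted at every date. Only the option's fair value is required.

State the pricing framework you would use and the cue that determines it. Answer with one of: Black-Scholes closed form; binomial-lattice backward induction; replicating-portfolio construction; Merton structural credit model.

Key observation: the exercise right at every one of the 8 steps is what matters: each node needs max(101.17 − S, continuation), which only the stepwise tree valuation starting from spot 99.21 delivers.

framework: binomial-lattice backward induction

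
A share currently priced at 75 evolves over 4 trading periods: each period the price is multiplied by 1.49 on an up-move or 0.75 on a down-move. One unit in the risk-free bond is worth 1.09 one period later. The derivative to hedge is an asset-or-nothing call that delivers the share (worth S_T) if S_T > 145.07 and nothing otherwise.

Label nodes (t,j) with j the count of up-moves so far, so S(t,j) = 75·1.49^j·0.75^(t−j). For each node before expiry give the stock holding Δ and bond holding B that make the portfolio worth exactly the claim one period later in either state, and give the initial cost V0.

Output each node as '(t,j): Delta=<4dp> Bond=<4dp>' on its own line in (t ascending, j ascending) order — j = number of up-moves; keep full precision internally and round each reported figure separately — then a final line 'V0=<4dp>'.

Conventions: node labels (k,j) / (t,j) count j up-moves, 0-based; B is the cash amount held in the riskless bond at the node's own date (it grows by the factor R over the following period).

(0,0): Delta=1.1340 Bond=-45.7350
(1,0): Delta=0.7943 Bond=-30.7416
(1,1): Delta=1.3352 Bond=-72.3331
(2,0): Delta=0.0000 Bond=0.0000
(2,1): Delta=1.2646 Bond=-72.9298
(2,2): Delta=1.3770 Bond=-85.7998
(3,0): Delta=0.0000 Bond=0.0000
(3,1): Delta=0.0000 Bond=0.0000
(3,2): Delta=2.0135 Bond=-173.0152
(3,3): Delta=1.0000 Bond=0.0000
V0=39.3148

The replicating-portfolio and risk-neutral prices coincide; use p* = (1.09−0.75)/(1.49−0.75) = 0.4595 for the latter.
At maturity the claim pays: V(4,0)=0.0000, V(4,1)=0.0000, V(4,2)=0.0000, V(4,3)=186.0721, V(4,4)=369.6633
Node (3,0) S=31.6406: V=(p*·0.0000+(1−p*)·0.0000)/1.09=0.0000; Δ=(0.0000−0.0000)/(47.1445−23.7305)=0.0000; B=V−Δ·S=0.0000
Node (3,1) S=62.8594: V=(p*·0.0000+(1−p*)·0.0000)/1.09=0.0000; Δ=(0.0000−0.0000)/(93.6605−47.1445)=0.0000; B=V−Δ·S=0.0000
Node (3,2) S=124.8806: V=(p*·186.0721+(1−p*)·0.0000)/1.09=78.4336; Δ=(186.0721−0.0000)/(186.0721−93.6605)=2.0135; B=V−Δ·S=-173.0152
Node (3,3) S=248.0962: V=(p*·369.6633+(1−p*)·186.0721)/1.09=248.0962; Δ=(369.6633−186.0721)/(369.6633−186.0721)=1.0000; B=V−Δ·S=0.0000
Node (2,0) S=42.1875: V=(p*·0.0000+(1−p*)·0.0000)/1.09=0.0000; Δ=(0.0000−0.0000)/(62.8594−31.6406)=0.0000; B=V−Δ·S=0.0000
Node (2,1) S=83.8125: V=(p*·78.4336+(1−p*)·0.0000)/1.09=33.0615; Δ=(78.4336−0.0000)/(124.8806−62.8594)=1.2646; B=V−Δ·S=-72.9298
Node (2,2) S=166.5075: V=(p*·248.0962+(1−p*)·78.4336)/1.09=143.4740; Δ=(248.0962−78.4336)/(248.0962−124.8806)=1.3770; B=V−Δ·S=-85.7998
Node (1,0) S=56.2500: V=(p*·33.0615+(1−p*)·0.0000)/1.09=13.9362; Δ=(33.0615−0.0000)/(83.8125−42.1875)=0.7943; B=V−Δ·S=-30.7416
Node (1,1) S=111.7500: V=(p*·143.4740+(1−p*)·33.0615)/1.09=76.8730; Δ=(143.4740−33.0615)/(166.5075−83.8125)=1.3352; B=V−Δ·S=-72.3331
Node (0,0) S=75.0000: V=(p*·76.8730+(1−p*)·13.9362)/1.09=39.3148; Δ=(76.8730−13.9362)/(111.7500−56.2500)=1.1340; B=V−Δ·S=-45.7350
Verification: the root portfolio costs Δ(0,0)·S0 + B(0,0) = 39.3148, matching V0.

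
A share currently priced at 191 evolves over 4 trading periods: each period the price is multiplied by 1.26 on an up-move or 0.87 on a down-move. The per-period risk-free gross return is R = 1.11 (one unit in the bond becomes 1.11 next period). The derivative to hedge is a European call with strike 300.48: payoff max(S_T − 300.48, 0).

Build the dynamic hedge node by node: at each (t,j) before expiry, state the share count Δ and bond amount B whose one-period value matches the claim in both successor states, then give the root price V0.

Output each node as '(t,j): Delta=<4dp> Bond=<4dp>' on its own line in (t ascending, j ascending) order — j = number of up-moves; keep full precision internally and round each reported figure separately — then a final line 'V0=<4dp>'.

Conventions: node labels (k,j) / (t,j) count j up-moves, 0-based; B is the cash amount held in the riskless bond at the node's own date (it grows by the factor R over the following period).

(0,0): Delta=0.4778 Bond=-66.6254
(1,0): Delta=0.1514 Bond=-19.7186
(1,1): Delta=0.6186 Bond=-107.8514
(2,0): Delta=0.0000 Bond=0.0000
(2,1): Delta=0.2167 Bond=-35.5674
(2,2): Delta=0.7921 Bond=-172.3073
(3,0): Delta=0.0000 Bond=0.0000
(3,1): Delta=0.0000 Bond=0.0000
(3,2): Delta=0.3103 Bond=-64.1547
(3,3): Delta=1.0000 Bond=-270.7027
V0=24.6318

Under the risk-neutral measure, an up-move has probability p* = (R−d)/(u−d) = 0.6154 and values discount at R = 1.11.
Terminal payoffs: V(4,0)=0.0000, V(4,1)=0.0000, V(4,2)=0.0000, V(4,3)=31.9225, V(4,4)=180.9305
Node (3,0) S=125.7741: V=(p*·0.0000+(1−p*)·0.0000)/1.11=0.0000; Δ=(0.0000−0.0000)/(158.4753−109.4234)=0.0000; B=V−Δ·S=0.0000
Node (3,1) S=182.1556: V=(p*·0.0000+(1−p*)·0.0000)/1.11=0.0000; Δ=(0.0000−0.0000)/(229.5160−158.4753)=0.0000; B=V−Δ·S=0.0000
Node (3,2) S=263.8115: V=(p*·31.9225+(1−p*)·0.0000)/1.11=17.6978; Δ=(31.9225−0.0000)/(332.4025−229.5160)=0.3103; B=V−Δ·S=-64.1547
Node (3,3) S=382.0718: V=(p*·180.9305+(1−p*)·31.9225)/1.11=111.3691; Δ=(180.9305−31.9225)/(481.4105−332.4025)=1.0000; B=V−Δ·S=-270.7027
Node (2,0) S=144.5679: V=(p*·0.0000+(1−p*)·0.0000)/1.11=0.0000; Δ=(0.0000−0.0000)/(182.1556−125.7741)=0.0000; B=V−Δ·S=0.0000
Node (2,1) S=209.3742: V=(p*·17.6978+(1−p*)·0.0000)/1.11=9.8117; Δ=(17.6978−0.0000)/(263.8115−182.1556)=0.2167; B=V−Δ·S=-35.5674
Node (2,2) S=303.2316: V=(p*·111.3691+(1−p*)·17.6978)/1.11=67.8754; Δ=(111.3691−17.6978)/(382.0718−263.8115)=0.7921; B=V−Δ·S=-172.3073
Node (1,0) S=166.1700: V=(p*·9.8117+(1−p*)·0.0000)/1.11=5.4396; Δ=(9.8117−0.0000)/(209.3742−144.5679)=0.1514; B=V−Δ·S=-19.7186
Node (1,1) S=240.6600: V=(p*·67.8754+(1−p*)·9.8117)/1.11=41.0299; Δ=(67.8754−9.8117)/(303.2316−209.3742)=0.6186; B=V−Δ·S=-107.8514
Node (0,0) S=191.0000: V=(p*·41.0299+(1−p*)·5.4396)/1.11=24.6318; Δ=(41.0299−5.4396)/(240.6600−166.1700)=0.4778; B=V−Δ·S=-66.6254
Sanity check at the root: Δ(0,0)·S0 + B(0,0) reproduces V0 = 24.6318.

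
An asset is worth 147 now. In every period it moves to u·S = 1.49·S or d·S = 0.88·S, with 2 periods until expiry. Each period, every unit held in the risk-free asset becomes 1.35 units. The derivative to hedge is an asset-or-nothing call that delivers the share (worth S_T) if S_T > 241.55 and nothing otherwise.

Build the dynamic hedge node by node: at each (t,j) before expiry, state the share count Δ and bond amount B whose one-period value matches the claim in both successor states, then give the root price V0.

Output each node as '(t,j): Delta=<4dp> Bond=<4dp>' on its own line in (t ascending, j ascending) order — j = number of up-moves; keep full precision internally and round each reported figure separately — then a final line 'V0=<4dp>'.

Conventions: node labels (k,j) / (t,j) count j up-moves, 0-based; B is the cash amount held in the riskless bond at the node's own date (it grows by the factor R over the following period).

(0,0): Delta=2.0772 Bond=-199.0413
(1,0): Delta=0.0000 Bond=0.0000
(1,1): Delta=2.4426 Bond=-348.7458
V0=106.3061

The replicating-portfolio and risk-neutral prices coincide; use p* = (1.35−0.88)/(1.49−0.88) = 0.7705 for the latter.
At maturity the claim pays: V(2,0)=0.0000, V(2,1)=0.0000, V(2,2)=326.3547
(1,0): S=129.3600. Δ = (V_up−V_dn)/(S_up−S_dn) = (0.0000−0.0000)/(192.7464−113.8368) = 0.0000. V = [p*·0.0000 + (1−p*)·0.0000]/1.35 = 0.0000. B = V − Δ·S = 0.0000.
(1,1): S=219.0300. Δ = (V_up−V_dn)/(S_up−S_dn) = (326.3547−0.0000)/(326.3547−192.7464) = 2.4426. V = [p*·326.3547 + (1−p*)·0.0000]/1.35 = 186.2619. B = V − Δ·S = -348.7458.
(0,0): S=147.0000. Δ = (V_up−V_dn)/(S_up−S_dn) = (186.2619−0.0000)/(219.0300−129.3600) = 2.0772. V = [p*·186.2619 + (1−p*)·0.0000]/1.35 = 106.3061. B = V − Δ·S = -199.0413.
As a check, the time-0 holding Δ(0,0)·S0 + B(0,0) comes to 106.3061 — exactly V0.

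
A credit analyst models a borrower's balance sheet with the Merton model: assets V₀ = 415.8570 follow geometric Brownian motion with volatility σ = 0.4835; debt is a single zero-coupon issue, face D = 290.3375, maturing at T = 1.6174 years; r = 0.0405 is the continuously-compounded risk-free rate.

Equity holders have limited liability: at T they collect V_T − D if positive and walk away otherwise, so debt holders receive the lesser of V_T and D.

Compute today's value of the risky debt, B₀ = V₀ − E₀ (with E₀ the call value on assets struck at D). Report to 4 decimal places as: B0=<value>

Equity is a call on the firm's assets struck at D = 290.3375:
d₁ = [ln(V₀/D) + (r + σ²/2)T] / (σ√T)
   = [ln(415.8570/290.3375) + (0.0405 + 0.5·0.4835²)·1.6174] / (0.4835·√1.6174)
   = [0.359297 + 0.254556] / 0.614901 = 0.998297
d₂ = d₁ − σ√T = 0.998297 − 0.614901 = 0.383396
N(d₁) = 0.840932,  N(d₂) = 0.649287,  e^(−rT) = 0.936595
E₀ = V₀·N(d₁) − D·e^(−rT)·N(d₂)
   = 415.8570·0.840932 − 290.3375·0.936595·0.649287 = 173.147943
B₀ = V₀ − E₀ = 415.8570 − 173.147943 = 242.709057

B0=242.7091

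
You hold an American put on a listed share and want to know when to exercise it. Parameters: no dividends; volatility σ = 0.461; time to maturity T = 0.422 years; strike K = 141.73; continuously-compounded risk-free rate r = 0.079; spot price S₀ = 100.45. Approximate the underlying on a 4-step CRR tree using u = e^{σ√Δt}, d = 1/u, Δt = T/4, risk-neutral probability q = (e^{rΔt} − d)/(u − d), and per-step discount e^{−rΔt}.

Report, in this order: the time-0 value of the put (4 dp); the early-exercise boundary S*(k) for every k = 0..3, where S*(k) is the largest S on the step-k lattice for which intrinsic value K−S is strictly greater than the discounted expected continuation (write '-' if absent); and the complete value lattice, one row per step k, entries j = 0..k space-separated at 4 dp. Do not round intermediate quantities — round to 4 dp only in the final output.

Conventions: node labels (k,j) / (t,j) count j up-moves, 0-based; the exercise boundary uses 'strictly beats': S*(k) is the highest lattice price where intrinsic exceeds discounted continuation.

price = 41.4189
boundary = - 86.4809 100.4500 116.6755
tree:
41.4189
55.2491 27.7585
67.2756 41.2800 14.1857
77.6296 55.2491 25.0545 3.1369
86.5437 67.2756 41.2800 6.2082 0.0000

Δt=0.10550, u=1.16153, d=0.86093, q=0.49048, disc=e^(-rΔt)=0.99170
k=4 terminal: V=max(K-S,0) → 86.5437 67.2756 41.2800 6.2082 0.0000
k=3: j=0 S=64.1004 intr=77.6296 cont=76.4532 V=77.6296[EX]; j=1 S=86.4809 intr=55.2491 cont=54.0727 V=55.2491[EX]; j=2 S=116.6755 intr=25.0545 cont=23.8782 V=25.0545[EX]; j=3 S=157.4124 intr=0.0000 cont=3.1369 V=3.1369[hold]  S*(3)=116.6755
k=2: j=0 S=74.4544 intr=67.2756 cont=66.0992 V=67.2756[EX]; j=1 S=100.4500 intr=41.2800 cont=40.1037 V=41.2800[EX]; j=2 S=135.5218 intr=6.2082 cont=14.1857 V=14.1857[hold]  S*(2)=100.4500
k=1: j=0 S=86.4809 intr=55.2491 cont=54.0727 V=55.2491[EX]; j=1 S=116.6755 intr=25.0545 cont=27.7585 V=27.7585[hold]  S*(1)=86.4809
k=0: j=0 S=100.4500 intr=41.2800 cont=41.4189 V=41.4189[hold]  S*(0)=-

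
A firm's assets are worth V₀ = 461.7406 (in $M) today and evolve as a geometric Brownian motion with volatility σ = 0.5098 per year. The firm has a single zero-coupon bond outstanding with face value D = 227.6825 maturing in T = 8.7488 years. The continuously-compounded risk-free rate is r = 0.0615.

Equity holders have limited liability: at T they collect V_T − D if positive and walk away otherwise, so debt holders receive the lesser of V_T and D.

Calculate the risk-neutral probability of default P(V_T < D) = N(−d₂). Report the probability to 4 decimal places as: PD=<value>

PD=0.4714

Apply the equity-as-call identities (strike 227.6825, horizon 8.7488 years):
d₁ = [ln(V₀/D) + (r + σ²/2)T] / (σ√T)
   = [ln(461.7406/227.6825) + (0.0615 + 0.5·0.5098²)·8.7488] / (0.5098·√8.7488)
   = [0.707051 + 1.674940] / 1.507905 = 1.579669
d₂ = d₁ − σ√T = 1.579669 − 1.507905 = 0.071764
risk-neutral PD = N(−d₂) = N(-0.071764) = 0.471395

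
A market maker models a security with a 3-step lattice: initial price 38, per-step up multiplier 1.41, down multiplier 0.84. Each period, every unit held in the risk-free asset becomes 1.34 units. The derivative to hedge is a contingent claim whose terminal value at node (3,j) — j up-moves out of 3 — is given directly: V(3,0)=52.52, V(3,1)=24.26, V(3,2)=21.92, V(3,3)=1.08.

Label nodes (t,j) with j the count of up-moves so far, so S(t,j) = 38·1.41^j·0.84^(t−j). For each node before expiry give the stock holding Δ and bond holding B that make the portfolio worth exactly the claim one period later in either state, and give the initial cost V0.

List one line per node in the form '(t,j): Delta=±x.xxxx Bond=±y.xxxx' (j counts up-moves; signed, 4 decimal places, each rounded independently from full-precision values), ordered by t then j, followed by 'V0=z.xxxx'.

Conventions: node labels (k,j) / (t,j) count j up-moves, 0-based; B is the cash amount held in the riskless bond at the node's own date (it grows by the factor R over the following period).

(0,0): Delta=-0.4362 Bond=19.9028
(1,0): Delta=-0.2265 Bond=19.9766
(1,1): Delta=-0.4537 Bond=27.6068
(2,0): Delta=-1.8491 Bond=70.2734
(2,1): Delta=-0.0912 Bond=20.6779
(2,2): Delta=-0.4840 Bond=39.2773
V0=3.3262

Arbitrage-free pricing uses the up-move probability p* = (R−d)/(u−d) = 0.8772, discounting each step at R = 1.34.
Payoffs at expiry: V(3,0)=52.5200, V(3,1)=24.2600, V(3,2)=21.9200, V(3,3)=1.0800
Node (2,0) S=26.8128: V=(p*·24.2600+(1−p*)·52.5200)/1.34=20.6944; Δ=(24.2600−52.5200)/(37.8060−22.5228)=-1.8491; B=V−Δ·S=70.2734
Node (2,1) S=45.0072: V=(p*·21.9200+(1−p*)·24.2600)/1.34=16.5727; Δ=(21.9200−24.2600)/(63.4602−37.8060)=-0.0912; B=V−Δ·S=20.6779
Node (2,2) S=75.5478: V=(p*·1.0800+(1−p*)·21.9200)/1.34=2.7159; Δ=(1.0800−21.9200)/(106.5224−63.4602)=-0.4840; B=V−Δ·S=39.2773
Node (1,0) S=31.9200: V=(p*·16.5727+(1−p*)·20.6944)/1.34=12.7454; Δ=(16.5727−20.6944)/(45.0072−26.8128)=-0.2265; B=V−Δ·S=19.9766
Node (1,1) S=53.5800: V=(p*·2.7159+(1−p*)·16.5727)/1.34=3.2967; Δ=(2.7159−16.5727)/(75.5478−45.0072)=-0.4537; B=V−Δ·S=27.6068
Node (0,0) S=38.0000: V=(p*·3.2967+(1−p*)·12.7454)/1.34=3.3262; Δ=(3.2967−12.7454)/(53.5800−31.9200)=-0.4362; B=V−Δ·S=19.9028
As a check, the time-0 holding Δ(0,0)·S0 + B(0,0) comes to 3.3262 — exactly V0.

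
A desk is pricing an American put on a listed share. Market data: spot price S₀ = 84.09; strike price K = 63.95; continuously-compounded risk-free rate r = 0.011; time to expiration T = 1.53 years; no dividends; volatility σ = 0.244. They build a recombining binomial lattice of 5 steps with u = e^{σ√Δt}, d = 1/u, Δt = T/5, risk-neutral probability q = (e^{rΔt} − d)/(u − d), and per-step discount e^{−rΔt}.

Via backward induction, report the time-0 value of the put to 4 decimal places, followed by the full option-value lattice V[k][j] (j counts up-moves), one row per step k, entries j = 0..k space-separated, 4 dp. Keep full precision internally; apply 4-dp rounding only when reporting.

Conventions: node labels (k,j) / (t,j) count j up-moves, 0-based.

Δt=0.30600, u=1.14451, d=0.87374, q=0.47876, disc=e^(-rΔt)=0.99664
k=5 terminal: V=max(K-S,0) → 21.1295 7.8596 0.0000 0.0000 0.0000 0.0000
k=4: j=0 S=49.0084 intr=14.9416 cont=14.7267 V=14.9416[EX]; j=1 S=64.1959 intr=0.0000 cont=4.0830 V=4.0830[hold]; j=2 S=84.0900 intr=0.0000 cont=0.0000 V=0.0000[hold]; j=3 S=110.1492 intr=0.0000 cont=0.0000 V=0.0000[hold]; j=4 S=144.2841 intr=0.0000 cont=0.0000 V=0.0000[hold]
k=3: j=0 S=56.0904 intr=7.8596 cont=9.7102 V=9.7102[hold]; j=1 S=73.4727 intr=0.0000 cont=2.1210 V=2.1210[hold]; j=2 S=96.2416 intr=0.0000 cont=0.0000 V=0.0000[hold]; j=3 S=126.0666 intr=0.0000 cont=0.0000 V=0.0000[hold]
k=2: j=0 S=64.1959 intr=0.0000 cont=6.0564 V=6.0564[hold]; j=1 S=84.0900 intr=0.0000 cont=1.1019 V=1.1019[hold]; j=2 S=110.1492 intr=0.0000 cont=0.0000 V=0.0000[hold]
k=1: j=0 S=73.4727 intr=0.0000 cont=3.6720 V=3.6720[hold]; j=1 S=96.2416 intr=0.0000 cont=0.5724 V=0.5724[hold]
k=0: j=0 S=84.0900 intr=0.0000 cont=2.1807 V=2.1807[hold]

price = 2.1807
tree:
2.1807
3.6720 0.5724
6.0564 1.1019 0.0000
9.7102 2.1210 0.0000 0.0000
14.9416 4.0830 0.0000 0.0000 0.0000
21.1295 7.8596 0.0000 0.0000 0.0000 0.0000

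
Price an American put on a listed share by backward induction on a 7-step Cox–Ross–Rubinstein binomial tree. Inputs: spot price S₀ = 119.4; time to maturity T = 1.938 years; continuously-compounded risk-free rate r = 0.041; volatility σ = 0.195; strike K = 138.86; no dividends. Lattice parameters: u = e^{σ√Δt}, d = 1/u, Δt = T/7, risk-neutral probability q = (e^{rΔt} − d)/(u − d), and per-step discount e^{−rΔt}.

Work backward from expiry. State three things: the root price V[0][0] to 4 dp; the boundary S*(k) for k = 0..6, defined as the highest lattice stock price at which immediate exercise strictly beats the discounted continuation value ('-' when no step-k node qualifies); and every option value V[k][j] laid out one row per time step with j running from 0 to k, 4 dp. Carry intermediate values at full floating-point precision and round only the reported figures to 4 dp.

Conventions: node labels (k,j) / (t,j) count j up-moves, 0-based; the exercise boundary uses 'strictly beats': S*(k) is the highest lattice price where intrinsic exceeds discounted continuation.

Δt=0.27686, u=1.10805, d=0.90248, q=0.52990, disc=e^(-rΔt)=0.98871
k=7 terminal: V=max(K-S,0) → 80.6385 67.3769 51.0945 31.1033 6.5586 0.0000 0.0000 0.0000
k=6: j=0 S=64.5124 intr=74.3476 cont=72.7803 V=74.3476[EX]; j=1 S=79.2070 intr=59.6530 cont=58.0857 V=59.6530[EX]; j=2 S=97.2487 intr=41.6113 cont=40.0439 V=41.6113[EX]; j=3 S=119.4000 intr=19.4600 cont=17.8927 V=19.4600[EX]; j=4 S=146.5969 intr=0.0000 cont=3.0484 V=3.0484[hold]; j=5 S=179.9886 intr=0.0000 cont=0.0000 V=0.0000[hold]; j=6 S=220.9863 intr=0.0000 cont=0.0000 V=0.0000[hold]  S*(6)=119.4000
k=5: j=0 S=71.4831 intr=67.3769 cont=65.8096 V=67.3769[EX]; j=1 S=87.7655 intr=51.0945 cont=49.5272 V=51.0945[EX]; j=2 S=107.7567 intr=31.1033 cont=29.5360 V=31.1033[EX]; j=3 S=132.3014 intr=6.5586 cont=10.6419 V=10.6419[hold]; j=4 S=162.4369 intr=0.0000 cont=1.4168 V=1.4168[hold]; j=5 S=199.4367 intr=0.0000 cont=0.0000 V=0.0000[hold]  S*(5)=107.7567
k=4: j=0 S=79.2070 intr=59.6530 cont=58.0857 V=59.6530[EX]; j=1 S=97.2487 intr=41.6113 cont=40.0439 V=41.6113[EX]; j=2 S=119.4000 intr=19.4600 cont=20.0320 V=20.0320[hold]; j=3 S=146.5969 intr=0.0000 cont=5.6886 V=5.6886[hold]; j=4 S=179.9886 intr=0.0000 cont=0.6585 V=0.6585[hold]  S*(4)=97.2487
k=3: j=0 S=87.7655 intr=51.0945 cont=49.5272 V=51.0945[EX]; j=1 S=107.7567 intr=31.1033 cont=29.8357 V=31.1033[EX]; j=2 S=132.3014 intr=6.5586 cont=12.2911 V=12.2911[hold]; j=3 S=162.4369 intr=0.0000 cont=2.9890 V=2.9890[hold]  S*(3)=107.7567
k=2: j=0 S=97.2487 intr=41.6113 cont=40.0439 V=41.6113[EX]; j=1 S=119.4000 intr=19.4600 cont=20.8961 V=20.8961[hold]; j=2 S=146.5969 intr=0.0000 cont=7.2788 V=7.2788[hold]  S*(2)=97.2487
k=1: j=0 S=107.7567 intr=31.1033 cont=30.2884 V=31.1033[EX]; j=1 S=132.3014 intr=6.5586 cont=13.5258 V=13.5258[hold]  S*(1)=107.7567
k=0: j=0 S=119.4000 intr=19.4600 cont=21.5430 V=21.5430[hold]  S*(0)=-

price = 21.5430
boundary = - 107.7567 97.2487 107.7567 97.2487 107.7567 119.4000
tree:
21.5430
31.1033 13.5258
41.6113 20.8961 7.2788
51.0945 31.1033 12.2911 2.9890
59.6530 41.6113 20.0320 5.6886 0.6585
67.3769 51.0945 31.1033 10.6419 1.4168 0.0000
74.3476 59.6530 41.6113 19.4600 3.0484 0.0000 0.0000
80.6385 67.3769 51.0945 31.1033 6.5586 0.0000 0.0000 0.0000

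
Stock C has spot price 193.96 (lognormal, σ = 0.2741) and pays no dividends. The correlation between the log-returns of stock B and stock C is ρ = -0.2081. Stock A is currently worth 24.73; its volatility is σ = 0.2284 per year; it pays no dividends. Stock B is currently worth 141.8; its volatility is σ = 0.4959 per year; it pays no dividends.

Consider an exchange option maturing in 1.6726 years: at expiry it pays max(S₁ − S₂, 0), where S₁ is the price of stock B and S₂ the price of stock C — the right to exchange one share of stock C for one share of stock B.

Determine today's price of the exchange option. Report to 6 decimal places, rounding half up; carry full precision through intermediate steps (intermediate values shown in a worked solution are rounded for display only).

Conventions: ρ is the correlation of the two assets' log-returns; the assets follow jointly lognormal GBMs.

exchange price = 29.512436

σ_eff = √(σ₁² + σ₂² − 2ρσ₁σ₂) = √(0.4959² + 0.2741² − 2·-0.2081·0.4959·0.2741) = 0.614508
d₁ = (ln(S₁/S₂) + (q₂ − q₁ + σ_eff²/2)T) / (σ_eff√T) = (ln(141.8/193.96) + (0.0 − 0.0 + 0.188810)·1.6726) / 0.794737 = 0.003233
d₂ = d₁ − σ_eff√T = 0.003233 − 0.794737 = -0.791504
N(d₁) = 0.501290,  N(d₂) = 0.214325
V = S₁·e^{−q₁T}·N(d₁) − S₂·e^{−q₂T}·N(d₂) = 71.082888 − 41.570452 = 29.512436
Key observation: pricing in stock C-units makes this a unit-strike call on the ratio S₁/S₂ — the risk-free rate cancels and cannot affect the value.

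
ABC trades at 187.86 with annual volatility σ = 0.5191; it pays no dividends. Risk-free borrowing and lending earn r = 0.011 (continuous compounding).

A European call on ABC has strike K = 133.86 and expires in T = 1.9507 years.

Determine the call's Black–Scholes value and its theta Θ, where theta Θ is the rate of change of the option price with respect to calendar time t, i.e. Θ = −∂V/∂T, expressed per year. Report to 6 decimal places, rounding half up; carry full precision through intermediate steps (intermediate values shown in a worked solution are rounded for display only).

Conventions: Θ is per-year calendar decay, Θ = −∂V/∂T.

price = 78.703796
Θ = -10.423535

σ√T = 0.5191·√1.9507 = 0.725014
d₁ = (ln(S/K) + (r+σ²/2)T) / (σ√T) = (ln(187.86/133.86) + (0.011+0.5191²/2)·1.9507) / 0.725014 = (0.338903 + 0.284280) / 0.725014 = 0.859546
d₂ = d₁ − σ√T = 0.859546 − 0.725014 = 0.134532
e^{−rT} = 0.978771
N(d₁) = 0.804980,  N(d₂) = 0.553509
Call price V = S·N(d₁) − K·e^{−rT}·N(d₂) = 151.223605 − 72.519810 = 78.703796
φ(d₁) = (1/√(2π))·e^{−d₁²/2} = 0.275726
Θ = −S·φ(d₁)·σ/(2√T) − r·K·e^{−rT}·N(d₂) = −9.625817 − 0.797718 = -10.423535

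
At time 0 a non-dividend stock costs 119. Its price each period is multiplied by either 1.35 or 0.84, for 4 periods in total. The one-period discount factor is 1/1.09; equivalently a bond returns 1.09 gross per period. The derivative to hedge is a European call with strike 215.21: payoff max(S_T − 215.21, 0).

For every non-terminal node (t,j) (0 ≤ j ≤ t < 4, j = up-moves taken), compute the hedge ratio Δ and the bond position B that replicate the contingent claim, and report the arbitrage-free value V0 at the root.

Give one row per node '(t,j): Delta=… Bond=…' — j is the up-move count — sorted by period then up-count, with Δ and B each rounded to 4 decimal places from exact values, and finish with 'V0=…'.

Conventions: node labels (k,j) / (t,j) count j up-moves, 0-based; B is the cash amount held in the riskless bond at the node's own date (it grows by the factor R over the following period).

Risk-neutral probability p* = (R−d)/(u−d) = (1.09−0.84)/(1.35−0.84) = 0.4902.
Terminal payoffs: V(4,0)=0.0000, V(4,1)=0.0000, V(4,2)=0.0000, V(4,3)=30.7291, V(4,4)=180.0492
  t=3,j=0: stock 70.5318 → up 95.2179 (V=0.0000), down 59.2467 (V=0.0000). Price 0.0000; hedge Δ=0.0000, bond B=0.0000.
  t=3,j=1: stock 113.3546 → up 153.0288 (V=0.0000), down 95.2179 (V=0.0000). Price 0.0000; hedge Δ=0.0000, bond B=0.0000.
  t=3,j=2: stock 182.1771 → up 245.9391 (V=30.7291), down 153.0288 (V=0.0000). Price 13.8195; hedge Δ=0.3307, bond B=-46.4336.
  t=3,j=3: stock 292.7846 → up 395.2592 (V=180.0492), down 245.9391 (V=30.7291). Price 95.3443; hedge Δ=1.0000, bond B=-197.4404.
  t=2,j=0: stock 83.9664 → up 113.3546 (V=0.0000), down 70.5318 (V=0.0000). Price 0.0000; hedge Δ=0.0000, bond B=0.0000.
  t=2,j=1: stock 134.9460 → up 182.1771 (V=13.8195), down 113.3546 (V=0.0000). Price 6.2149; hedge Δ=0.2008, bond B=-20.8822.
  t=2,j=2: stock 216.8775 → up 292.7846 (V=95.3443), down 182.1771 (V=13.8195). Price 49.3419; hedge Δ=0.7371, bond B=-110.5106.
  t=1,j=0: stock 99.9600 → up 134.9460 (V=6.2149), down 83.9664 (V=0.0000). Price 2.7950; hedge Δ=0.1219, bond B=-9.3912.
  t=1,j=1: stock 160.6500 → up 216.8775 (V=49.3419), down 134.9460 (V=6.2149). Price 25.0969; hedge Δ=0.5264, bond B=-59.4657.
  t=0,j=0: stock 119.0000 → up 160.6500 (V=25.0969), down 99.9600 (V=2.7950). Price 12.5938; hedge Δ=0.3675, bond B=-31.1353.
Sanity check at the root: Δ(0,0)·S0 + B(0,0) reproduces V0 = 12.5938.

(0,0): Delta=0.3675 Bond=-31.1353
(1,0): Delta=0.1219 Bond=-9.3912
(1,1): Delta=0.5264 Bond=-59.4657
(2,0): Delta=0.0000 Bond=0.0000
(2,1): Delta=0.2008 Bond=-20.8822
(2,2): Delta=0.7371 Bond=-110.5106
(3,0): Delta=0.0000 Bond=0.0000
(3,1): Delta=0.0000 Bond=0.0000
(3,2): Delta=0.3307 Bond=-46.4336
(3,3): Delta=1.0000 Bond=-197.4404
V0=12.5938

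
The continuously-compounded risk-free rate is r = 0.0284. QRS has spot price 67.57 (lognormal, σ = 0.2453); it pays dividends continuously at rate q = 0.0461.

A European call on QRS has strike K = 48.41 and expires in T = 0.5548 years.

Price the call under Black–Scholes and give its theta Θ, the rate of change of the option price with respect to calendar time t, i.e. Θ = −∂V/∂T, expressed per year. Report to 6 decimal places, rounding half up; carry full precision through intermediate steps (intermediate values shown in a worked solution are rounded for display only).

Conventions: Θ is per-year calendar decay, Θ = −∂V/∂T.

price = 18.367031
Θ = 0.887557

σ√T = 0.2453·√0.5548 = 0.182711
d₁ = (ln(S/K) + (r−q+σ²/2)T) / (σ√T) = (ln(67.57/48.41) + (0.0284−0.0461+0.2453²/2)·0.5548) / 0.182711 = (0.333458 + 0.006872) / 0.182711 = 1.862661
d₂ = d₁ − σ√T = 1.862661 − 0.182711 = 1.679949
e^{−rT} = 0.984367
e^{−qT} = 0.974748
N(d₁) = 0.968745,  N(d₂) = 0.953516
Call price V = S·e^{−qT}·N(d₁) − K·e^{−rT}·N(d₂) = 63.805153 − 45.438122 = 18.367031
φ(d₁) = (1/√(2π))·e^{−d₁²/2} = 0.070391
Θ = −S·e^{−qT}·φ(d₁)·σ/(2√T) + q·S·e^{−qT}·N(d₁) − r·K·e^{−rT}·N(d₂) = −0.763418 + 2.941418 − 1.290443 = 0.887557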